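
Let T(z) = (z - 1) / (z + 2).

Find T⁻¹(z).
Set w = T(z) = (z - 1) / (z + 2) and solve for z:
  w*(z + 2) = z - 1
  2*w + z*(w - 1) + 1 = 0
  z*(w - 1) = -2*w - 1
  z = (2*w + 1)/(1 - w)
Renaming the variable, T⁻¹(z) = (2*z + 1)/(-z + 1) = (-2*z - 1)/(z - 1).
(Check: ad - bc = 3 ≠ 0, so T is invertible.)

Final answer: (-2*z - 1)/(z - 1)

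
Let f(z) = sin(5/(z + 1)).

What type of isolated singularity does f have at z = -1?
Let u = z + 1. Then
  sin(5/u) = Σ_{k≥0} (-1)^k (5)^(2k+1)/((2k+1)!·u^(2k+1)) = 5/u - 125/(6*u^3) + 625/(24*u^5) + ...
which has infinitely many negative powers of u, so sin(5/(z + 1)) has an essential singularity at z = -1.
So the singularity is essential.

Final answer: essential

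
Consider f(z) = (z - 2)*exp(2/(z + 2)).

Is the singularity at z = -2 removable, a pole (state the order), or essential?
Let u = z + 2. Then
  e^(2/u) = Σ_{k≥0} (2)^k/(k!·u^k) = 1 + 2/u + 2/u^2 + 4/(3*u^3) + ...
which has infinitely many negative powers of u, so exp(2/(z + 2)) has an essential singularity at z = -2.
The extra factor z - 2 is a nonzero polynomial; if the product had at most a pole at z = -2, dividing by that polynomial would leave exp(2/(z + 2)) with at most a pole too — contradiction. (Equivalently, the product's Laurent series still has infinitely many negative powers.)
So the singularity is essential.

Final answer: essential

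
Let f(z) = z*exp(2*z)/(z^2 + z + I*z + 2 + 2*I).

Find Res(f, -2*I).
Write f(z) = P(z)/Q(z) with P(z) = z*exp(2*z) and Q(z) = z^2 + z + I*z + 2 + 2*I.
The denominator factors as Q(z) = (z + 2*I)*(z + 1 - I), so z = -2*I is a simple zero of Q and P is analytic there; z = -2*I is therefore a simple pole and
  Res(f, z₀) = P(z₀)/Q'(z₀).

Q'(z) = 2*z + 1 + I, so Q'(-2*I) = 1 - 3*I.
P(-2*I) = -2*I*exp(-4*I).

Res(f, -2*I) = (-2*I*exp(-4*I))/(1 - 3*I) = (3/5 - I/5)*exp(-4*I)

Final answer: (3/5 - I/5)*exp(-4*I)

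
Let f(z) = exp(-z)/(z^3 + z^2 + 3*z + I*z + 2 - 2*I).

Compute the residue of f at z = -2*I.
(-1/10 + I/30)*exp(2*I)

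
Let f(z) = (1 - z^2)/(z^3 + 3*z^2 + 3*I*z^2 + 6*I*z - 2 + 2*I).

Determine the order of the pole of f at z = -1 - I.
3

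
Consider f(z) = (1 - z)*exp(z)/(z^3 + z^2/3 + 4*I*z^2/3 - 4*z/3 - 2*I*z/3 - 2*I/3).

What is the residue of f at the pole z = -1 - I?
Write f(z) = P(z)/Q(z) with P(z) = (1 - z)*exp(z) and Q(z) = z^3 + z^2/3 + 4*I*z^2/3 - 4*z/3 - 2*I*z/3 - 2*I/3.
The denominator factors as Q(z) = (z + 1 + I)*(z - 1)*(z + 1/3 + I/3), so z = -1 - I is a simple zero of Q and P is analytic there; z = -1 - I is therefore a simple pole and
  Res(f, z₀) = P(z₀)/Q'(z₀).

Q'(z) = 3*z^2 + 2*z/3 + 8*I*z/3 - 4/3 - 2*I/3, so Q'(-1 - I) = 2/3 + 2*I.
P(-1 - I) = (2 + I)*exp(-1 - I).

Res(f, -1 - I) = ((2 + I)*exp(-1 - I))/(2/3 + 2*I) = (3/4 - 3*I/4)*exp(-1 - I)

Final answer: (3/4 - 3*I/4)*exp(-1 - I)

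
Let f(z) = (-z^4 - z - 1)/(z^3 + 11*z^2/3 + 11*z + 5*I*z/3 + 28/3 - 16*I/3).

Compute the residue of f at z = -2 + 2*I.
Write f(z) = P(z)/Q(z) with P(z) = -z^4 - z - 1 and Q(z) = z^3 + 11*z^2/3 + 11*z + 5*I*z/3 + 28/3 - 16*I/3.
The denominator factors as Q(z) = (z + 2/3 - I)*(z + 2 - 2*I)*(z + 1 + 3*I), so z = -2 + 2*I is a simple zero of Q and P is analytic there; z = -2 + 2*I is therefore a simple pole and
  Res(f, z₀) = P(z₀)/Q'(z₀).

Q'(z) = 3*z^2 + 22*z/3 + 11 + 5*I/3, so Q'(-2 + 2*I) = -11/3 - 23*I/3.
P(-2 + 2*I) = 65 - 2*I.

Res(f, -2 + 2*I) = (65 - 2*I)/(-11/3 - 23*I/3) = -2007/650 + 4551*I/650

Final answer: -2007/650 + 4551*I/650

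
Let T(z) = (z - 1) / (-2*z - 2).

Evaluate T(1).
Substitute z = 1:
  numerator:   (1) - 1 = 0
  denominator: -2*(1) - 2 = -4
T(1) = (0)/(-4) = 0

Final answer: 0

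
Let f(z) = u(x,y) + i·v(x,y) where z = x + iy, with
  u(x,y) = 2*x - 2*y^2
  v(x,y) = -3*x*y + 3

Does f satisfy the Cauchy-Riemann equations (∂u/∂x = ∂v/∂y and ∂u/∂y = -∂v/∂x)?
∂u/∂x = 2
∂v/∂y = -3*x
∂u/∂y = -4*y
∂v/∂x = -3*y
∂u/∂x ≠ ∂v/∂y and ∂u/∂y ≠ -∂v/∂x; the Cauchy-Riemann equations are not satisfied, so f is not analytic.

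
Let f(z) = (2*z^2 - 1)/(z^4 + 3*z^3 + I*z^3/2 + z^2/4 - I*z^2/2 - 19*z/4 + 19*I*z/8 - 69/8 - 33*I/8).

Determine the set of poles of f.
The singularities of f are the zeros of the denominator. Factoring,
  z^4 + 3*z^3 + I*z^3/2 + z^2/4 - I*z^2/2 - 19*z/4 + 19*I*z/8 - 69/8 - 33*I/8 = (z + 1/2 + I)*(z + 1 - 3*I/2)*(z + 3 + I)*(z - 3/2)
so the candidates are z = -1/2 - I, z = -1 + 3*I/2, z = -3 - I, z = 3/2.

Check the numerator P(z) = 2*z^2 - 1 at each one:
  P(-1/2 - I) = -5/2 + 2*I ≠ 0, so z = -1/2 - I is a (simple) pole.
  P(-1 + 3*I/2) = -7/2 - 6*I ≠ 0, so z = -1 + 3*I/2 is a (simple) pole.
  P(-3 - I) = 15 + 12*I ≠ 0, so z = -3 - I is a (simple) pole.
  P(3/2) = 7/2 ≠ 0, so z = 3/2 is a (simple) pole.

Poles of f: {-3 - I, -1 + 3*I/2, -1/2 - I, 3/2}

Final answer: {-3 - I, -1 + 3*I/2, -1/2 - I, 3/2}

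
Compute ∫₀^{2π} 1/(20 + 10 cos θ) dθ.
Let J = ∫₀^{2π} dθ/(20 + 10 cos θ).
Put z = e^{iθ}: then cos θ = (z + 1/z)/2, dθ = dz/(iz), and z runs once counterclockwise around |z| = 1:
  J = ∮_{|z|=1} 1/(20 + 10*(z + 1/z)/2) · dz/(iz) = (2/i) ∮_{|z|=1} dz/(10*z^2 + 40*z + 10).
The roots of 10*z^2 + 40*z + 10 are z = (-20 ± sqrt(20^2 - 10^2))/10, with sqrt(300) = 10*sqrt(3); their product is 1, so only z₊ = -2 + sqrt(3) lies inside the unit circle (z₋ = -2 - sqrt(3) lies outside).
z₊ is a simple zero of q(z) = 10*z^2 + 40*z + 10, so Res(1/q, z₊) = 1/q'(z₊) with q'(z) = 20*z + 40; and q'(z₊) = 10*(z₊ - z₋) = 20*sqrt(3).
Therefore J = (2/i) · 2πi · 1/(20*sqrt(3)) = 2*pi/(10*sqrt(3)) = sqrt(3)*pi/15

Final answer: sqrt(3)*pi/15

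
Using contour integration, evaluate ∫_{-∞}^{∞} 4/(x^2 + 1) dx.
4*pi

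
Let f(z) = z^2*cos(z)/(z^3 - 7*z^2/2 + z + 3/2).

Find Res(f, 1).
Write f(z) = P(z)/Q(z) with P(z) = z^2*cos(z) and Q(z) = z^3 - 7*z^2/2 + z + 3/2.
The denominator factors as Q(z) = (z - 1)*(z + 1/2)*(z - 3), so z = 1 is a simple zero of Q and P is analytic there; z = 1 is therefore a simple pole and
  Res(f, z₀) = P(z₀)/Q'(z₀).

Q'(z) = 3*z^2 - 7*z + 1, so Q'(1) = -3.
P(1) = cos(1).

Res(f, 1) = (cos(1))/(-3) = -cos(1)/3

Final answer: -cos(1)/3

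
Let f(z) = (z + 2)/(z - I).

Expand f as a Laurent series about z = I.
Put w = z - (I), i.e. z = w + I. The denominator is w, so it suffices to rewrite the numerator in powers of w.

P(z) = z + 2
P(w + I) = 2 + I + w

Dividing each term by w:
  f = (2 + I)/w + 1

Substituting back w = z - I:
  f(z) = (2 + I)/(z - I) + 1

The series is finite because the numerator is a polynomial; the negative powers form the principal part, and the coefficient of 1/(z - I) gives Res(f, I) = 2 + I.

Final answer: (2 + I)/(z - I) + 1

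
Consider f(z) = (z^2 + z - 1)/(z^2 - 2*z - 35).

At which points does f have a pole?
The singularities of f are the zeros of the denominator. Factoring,
  z^2 - 2*z - 35 = (z + 5)*(z - 7)
so the candidates are z = -5, z = 7.

Check the numerator P(z) = z^2 + z - 1 at each one:
  P(-5) = 19 ≠ 0, so z = -5 is a (simple) pole.
  P(7) = 55 ≠ 0, so z = 7 is a (simple) pole.

Poles of f: {-5, 7}

Final answer: {-5, 7}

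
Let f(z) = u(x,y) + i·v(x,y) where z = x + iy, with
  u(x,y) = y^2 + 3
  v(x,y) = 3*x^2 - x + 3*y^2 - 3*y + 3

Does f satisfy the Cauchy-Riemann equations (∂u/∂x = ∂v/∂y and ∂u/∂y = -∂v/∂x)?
∂u/∂x = 0
∂v/∂y = 6*y - 3
∂u/∂y = 2*y
∂v/∂x = 6*x - 1
∂u/∂x ≠ ∂v/∂y and ∂u/∂y ≠ -∂v/∂x; the Cauchy-Riemann equations are not satisfied, so f is not analytic.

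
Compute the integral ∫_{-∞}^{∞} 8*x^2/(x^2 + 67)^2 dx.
Let f(z) = 8*z^2/(z^2 + 67)^2. The denominator has no real zeros and deg Q - deg P = 2 ≥ 2, so the integral of f over the upper semicircle |z| = R tends to 0 as R → ∞. Closing the contour in the upper half-plane,
  ∫_{-∞}^{∞} f(x) dx = 2πi · Σ Res(f, z_k)  over the poles with Im z_k > 0.

Zeros of the denominator: z^2 + 67 = 0 gives z = ±sqrt(67)*I.
Upper half-plane: z = sqrt(67)*I (a pole of order 2).

Write f(z) = g(z)/(z - sqrt(67)*I)^2 with g(z) = 8*z^2/(z + sqrt(67)*I)^2. For a double pole, Res(f, z₀) = g'(z₀):
  g'(z) = 16*sqrt(67)*I*z/(z + sqrt(67)*I)^3
  Res(f, sqrt(67)*I) = g'(sqrt(67)*I) = -2*sqrt(67)*I/67

∫_{-∞}^{∞} f(x) dx = 2πi · (-2*sqrt(67)*I/67) = 4*sqrt(67)*pi/67

Final answer: 4*sqrt(67)*pi/67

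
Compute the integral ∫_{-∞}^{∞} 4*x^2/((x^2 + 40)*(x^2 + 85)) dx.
Let f(z) = 4*z^2/((z^2 + 40)*(z^2 + 85)). The denominator has no real zeros and deg Q - deg P = 2 ≥ 2, so the integral of f over the upper semicircle |z| = R tends to 0 as R → ∞. Closing the contour in the upper half-plane,
  ∫_{-∞}^{∞} f(x) dx = 2πi · Σ Res(f, z_k)  over the poles with Im z_k > 0.

Zeros of the denominator: z^2 + 85 = 0 gives z = ±sqrt(85)*I; z^2 + 40 = 0 gives z = ±2*sqrt(10)*I.
Upper half-plane: z = 2*sqrt(10)*I, z = sqrt(85)*I (simple).

Each pole is a simple zero of Q(z) = z^4 + 125*z^2 + 3400, so Res(f, z₀) = P(z₀)/Q'(z₀) with P(z) = 4*z^2, Q'(z) = 4*z^3 + 250*z:
  Res(f, 2*sqrt(10)*I) = (-160)/(180*sqrt(10)*I) = 4*sqrt(10)*I/45
  Res(f, sqrt(85)*I) = (-340)/(-90*sqrt(85)*I) = -2*sqrt(85)*I/45

Sum of residues: 2*I*(-sqrt(85) + 2*sqrt(10))/45
∫_{-∞}^{∞} f(x) dx = 2πi · (2*I*(-sqrt(85) + 2*sqrt(10))/45) = 4*pi*(-2*sqrt(10) + sqrt(85))/45

Final answer: 4*pi*(-2*sqrt(10) + sqrt(85))/45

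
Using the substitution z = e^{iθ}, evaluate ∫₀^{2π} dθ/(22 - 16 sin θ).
Call the integral J. The integrand is 2π-periodic and we integrate over a full period, so shifting θ does not change the value (θ → θ + π/2 turns sin θ into cos θ; θ → θ + π flips the sign of the trig term). Hence
  J = ∫₀^{2π} dθ/(22 + 16 cos θ).
Put z = e^{iθ}: then cos θ = (z + 1/z)/2, dθ = dz/(iz), and z runs once counterclockwise around |z| = 1:
  J = ∮_{|z|=1} 1/(22 + 16*(z + 1/z)/2) · dz/(iz) = (2/i) ∮_{|z|=1} dz/(16*z^2 + 44*z + 16).
The roots of 16*z^2 + 44*z + 16 are z = (-22 ± sqrt(22^2 - 16^2))/16, with sqrt(228) = 2*sqrt(57); their product is 1, so only z₊ = -11/8 + sqrt(57)/8 lies inside the unit circle (z₋ = -11/8 - sqrt(57)/8 lies outside).
z₊ is a simple zero of q(z) = 16*z^2 + 44*z + 16, so Res(1/q, z₊) = 1/q'(z₊) with q'(z) = 32*z + 44; and q'(z₊) = 16*(z₊ - z₋) = 4*sqrt(57).
Therefore J = (2/i) · 2πi · 1/(4*sqrt(57)) = 2*pi/(2*sqrt(57)) = sqrt(57)*pi/57

Final answer: sqrt(57)*pi/57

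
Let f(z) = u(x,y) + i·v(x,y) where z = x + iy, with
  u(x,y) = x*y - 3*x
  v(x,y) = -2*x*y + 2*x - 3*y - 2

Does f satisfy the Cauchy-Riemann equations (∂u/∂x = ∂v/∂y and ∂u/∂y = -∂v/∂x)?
∂u/∂x = y - 3
∂v/∂y = -2*x - 3
∂u/∂y = x
∂v/∂x = 2 - 2*y
∂u/∂x ≠ ∂v/∂y and ∂u/∂y ≠ -∂v/∂x; the Cauchy-Riemann equations are not satisfied, so f is not analytic.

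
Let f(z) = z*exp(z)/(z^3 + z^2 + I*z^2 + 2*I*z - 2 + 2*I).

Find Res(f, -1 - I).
Write f(z) = P(z)/Q(z) with P(z) = z*exp(z) and Q(z) = z^3 + z^2 + I*z^2 + 2*I*z - 2 + 2*I.
The denominator factors as Q(z) = (z + 1 + I)*(z - 1 + I)*(z + 1 - I), so z = -1 - I is a simple zero of Q and P is analytic there; z = -1 - I is therefore a simple pole and
  Res(f, z₀) = P(z₀)/Q'(z₀).

Q'(z) = 3*z^2 + 2*z + 2*I*z + 2*I, so Q'(-1 - I) = 4*I.
P(-1 - I) = (-1 - I)*exp(-1 - I).

Res(f, -1 - I) = ((-1 - I)*exp(-1 - I))/(4*I) = (-1/4 + I/4)*exp(-1 - I)

Final answer: (-1/4 + I/4)*exp(-1 - I)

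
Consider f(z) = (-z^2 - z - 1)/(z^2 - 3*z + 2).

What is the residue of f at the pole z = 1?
Write f(z) = P(z)/Q(z) with P(z) = -z^2 - z - 1 and Q(z) = z^2 - 3*z + 2.
The denominator factors as Q(z) = (z - 1)*(z - 2), so z = 1 is a simple zero of Q and P is analytic there; z = 1 is therefore a simple pole and
  Res(f, z₀) = P(z₀)/Q'(z₀).

Q'(z) = 2*z - 3, so Q'(1) = -1.
P(1) = -3.

Res(f, 1) = (-3)/(-1) = 3

Final answer: 3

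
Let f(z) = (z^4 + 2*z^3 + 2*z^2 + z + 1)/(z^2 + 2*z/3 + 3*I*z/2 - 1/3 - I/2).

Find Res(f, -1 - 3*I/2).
Write f(z) = P(z)/Q(z) with P(z) = z^4 + 2*z^3 + 2*z^2 + z + 1 and Q(z) = z^2 + 2*z/3 + 3*I*z/2 - 1/3 - I/2.
The denominator factors as Q(z) = (z + 1 + 3*I/2)*(z - 1/3), so z = -1 - 3*I/2 is a simple zero of Q and P is analytic there; z = -1 - 3*I/2 is therefore a simple pole and
  Res(f, z₀) = P(z₀)/Q'(z₀).

Q'(z) = 2*z + 2/3 + 3*I/2, so Q'(-1 - 3*I/2) = -4/3 - 3*I/2.
P(-1 - 3*I/2) = 25/16 - 21*I/4.

Res(f, -1 - 3*I/2) = (25/16 - 21*I/4)/(-4/3 - 3*I/2) = 417/290 + 2691*I/1160

Final answer: 417/290 + 2691*I/1160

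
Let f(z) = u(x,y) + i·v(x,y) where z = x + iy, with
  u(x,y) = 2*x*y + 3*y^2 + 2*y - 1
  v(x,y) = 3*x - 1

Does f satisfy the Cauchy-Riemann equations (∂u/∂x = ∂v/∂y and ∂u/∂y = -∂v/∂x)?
∂u/∂x = 2*y
∂v/∂y = 0
∂u/∂y = 2*x + 6*y + 2
∂v/∂x = 3
∂u/∂x ≠ ∂v/∂y and ∂u/∂y ≠ -∂v/∂x; the Cauchy-Riemann equations are not satisfied, so f is not analytic.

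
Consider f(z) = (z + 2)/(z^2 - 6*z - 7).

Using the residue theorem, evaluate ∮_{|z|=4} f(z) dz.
By the residue theorem, ∮_C f(z) dz = 2πi · (sum of the residues of f at the poles inside |z| = 4).

The denominator factors as (z + 1)*(z - 7), so the singularities of f are simple poles at z = -1, z = 7.
  |-1|² = 1 < 16 = 4², so this pole is inside the contour.
  |7|² = 49 > 16 = 4², so this pole is outside the contour.

With P(z) = z + 2 and Q(z) = z^2 - 6*z - 7, each pole is simple, so Res(f, z₀) = P(z₀)/Q'(z₀) with Q'(z) = 2*z - 6.
  Res(f, -1) = P(-1)/Q'(-1) = (1)/(-8) = -1/8

∮_C f(z) dz = 2πi · (-1/8) = -I*pi/4

Final answer: -I*pi/4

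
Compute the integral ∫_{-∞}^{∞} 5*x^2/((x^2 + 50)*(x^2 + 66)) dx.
5*pi*(-5*sqrt(2) + sqrt(66))/16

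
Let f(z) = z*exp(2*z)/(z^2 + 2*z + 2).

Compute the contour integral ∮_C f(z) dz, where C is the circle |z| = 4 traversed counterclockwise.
By the residue theorem, ∮_C f(z) dz = 2πi · (sum of the residues of f at the poles inside |z| = 4).

The denominator factors as (z + 1 + I)*(z + 1 - I), so the singularities of f are simple poles at z = -1 - I, z = -1 + I.
  |-1 - I|² = 2 < 16 = 4², so this pole is inside the contour.
  |-1 + I|² = 2 < 16 = 4², so this pole is inside the contour.

With P(z) = z*exp(2*z) and Q(z) = z^2 + 2*z + 2, each pole is simple, so Res(f, z₀) = P(z₀)/Q'(z₀) with Q'(z) = 2*z + 2.
  Res(f, -1 - I) = P(-1 - I)/Q'(-1 - I) = ((-1 - I)*exp(-2 - 2*I))/(-2*I) = (1/2 - I/2)*exp(-2 - 2*I)
  Res(f, -1 + I) = P(-1 + I)/Q'(-1 + I) = ((-1 + I)*exp(-2 + 2*I))/(2*I) = (1/2 + I/2)*exp(-2 + 2*I)

Sum of residues inside C: (1/2 - I/2)*exp(-2 - 2*I) + (1/2 + I/2)*exp(-2 + 2*I)
∮_C f(z) dz = 2πi · ((1/2 - I/2)*exp(-2 - 2*I) + (1/2 + I/2)*exp(-2 + 2*I)) = pi*(-1 + I)*exp(-2 + 2*I) + pi*(1 + I)*exp(-2 - 2*I)

Final answer: pi*(-1 + I)*exp(-2 + 2*I) + pi*(1 + I)*exp(-2 - 2*I)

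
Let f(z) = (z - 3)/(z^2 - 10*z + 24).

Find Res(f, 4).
Write f(z) = P(z)/Q(z) with P(z) = z - 3 and Q(z) = z^2 - 10*z + 24.
The denominator factors as Q(z) = (z - 6)*(z - 4), so z = 4 is a simple zero of Q and P is analytic there; z = 4 is therefore a simple pole and
  Res(f, z₀) = P(z₀)/Q'(z₀).

Q'(z) = 2*z - 10, so Q'(4) = -2.
P(4) = 1.

Res(f, 4) = (1)/(-2) = -1/2

Final answer: -1/2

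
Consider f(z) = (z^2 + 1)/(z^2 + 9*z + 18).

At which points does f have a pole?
The singularities of f are the zeros of the denominator. Factoring,
  z^2 + 9*z + 18 = (z + 6)*(z + 3)
so the candidates are z = -6, z = -3.

Check the numerator P(z) = z^2 + 1 at each one:
  P(-6) = 37 ≠ 0, so z = -6 is a (simple) pole.
  P(-3) = 10 ≠ 0, so z = -3 is a (simple) pole.

Poles of f: {-6, -3}

Final answer: {-6, -3}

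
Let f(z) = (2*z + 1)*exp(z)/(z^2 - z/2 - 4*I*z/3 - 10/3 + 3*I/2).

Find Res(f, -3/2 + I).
Write f(z) = P(z)/Q(z) with P(z) = (2*z + 1)*exp(z) and Q(z) = z^2 - z/2 - 4*I*z/3 - 10/3 + 3*I/2.
The denominator factors as Q(z) = (z + 3/2 - I)*(z - 2 - I/3), so z = -3/2 + I is a simple zero of Q and P is analytic there; z = -3/2 + I is therefore a simple pole and
  Res(f, z₀) = P(z₀)/Q'(z₀).

Q'(z) = 2*z - 1/2 - 4*I/3, so Q'(-3/2 + I) = -7/2 + 2*I/3.
P(-3/2 + I) = (-2 + 2*I)*exp(-3/2 + I).

Res(f, -3/2 + I) = ((-2 + 2*I)*exp(-3/2 + I))/(-7/2 + 2*I/3) = (300/457 - 204*I/457)*exp(-3/2 + I)

Final answer: (300/457 - 204*I/457)*exp(-3/2 + I)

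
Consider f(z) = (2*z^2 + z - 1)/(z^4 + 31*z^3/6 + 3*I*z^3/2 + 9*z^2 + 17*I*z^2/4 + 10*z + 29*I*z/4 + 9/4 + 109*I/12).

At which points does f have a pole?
The singularities of f are the zeros of the denominator. Factoring,
  z^4 + 31*z^3/6 + 3*I*z^3/2 + 9*z^2 + 17*I*z^2/4 + 10*z + 29*I*z/4 + 9/4 + 109*I/12 = (z + I)*(z + 2/3 - 3*I/2)*(z + 3 + I)*(z + 3/2 + I)
so the candidates are z = -I, z = -2/3 + 3*I/2, z = -3 - I, z = -3/2 - I.

Check the numerator P(z) = 2*z^2 + z - 1 at each one:
  P(-I) = -3 - I ≠ 0, so z = -I is a (simple) pole.
  P(-2/3 + 3*I/2) = -95/18 - 5*I/2 ≠ 0, so z = -2/3 + 3*I/2 is a (simple) pole.
  P(-3 - I) = 12 + 11*I ≠ 0, so z = -3 - I is a (simple) pole.
  P(-3/2 - I) = 5*I ≠ 0, so z = -3/2 - I is a (simple) pole.

Poles of f: {-3 - I, -3/2 - I, -2/3 + 3*I/2, -I}

Final answer: {-3 - I, -3/2 - I, -2/3 + 3*I/2, -I}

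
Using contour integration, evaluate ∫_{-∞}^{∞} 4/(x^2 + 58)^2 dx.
sqrt(58)*pi/1682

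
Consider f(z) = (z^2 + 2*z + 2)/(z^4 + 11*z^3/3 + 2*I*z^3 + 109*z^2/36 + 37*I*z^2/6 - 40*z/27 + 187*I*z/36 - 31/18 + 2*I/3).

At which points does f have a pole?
The singularities of f are the zeros of the denominator. Factoring,
  z^4 + 11*z^3/3 + 2*I*z^3 + 109*z^2/36 + 37*I*z^2/6 - 40*z/27 + 187*I*z/36 - 31/18 + 2*I/3 = (z + 2*I/3)*(z + 3/2 + I/3)*(z + 2/3 + I)*(z + 3/2)
so the candidates are z = -2*I/3, z = -3/2 - I/3, z = -2/3 - I, z = -3/2.

Check the numerator P(z) = z^2 + 2*z + 2 at each one:
  P(-2*I/3) = 14/9 - 4*I/3 ≠ 0, so z = -2*I/3 is a (simple) pole.
  P(-3/2 - I/3) = 41/36 + I/3 ≠ 0, so z = -3/2 - I/3 is a (simple) pole.
  P(-2/3 - I) = 1/9 - 2*I/3 ≠ 0, so z = -2/3 - I is a (simple) pole.
  P(-3/2) = 5/4 ≠ 0, so z = -3/2 is a (simple) pole.

Poles of f: {-3/2 - I/3, -3/2, -2/3 - I, -2*I/3}

Final answer: {-3/2 - I/3, -3/2, -2/3 - I, -2*I/3}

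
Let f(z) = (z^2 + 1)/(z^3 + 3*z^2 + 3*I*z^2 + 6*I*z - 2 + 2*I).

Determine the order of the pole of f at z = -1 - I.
3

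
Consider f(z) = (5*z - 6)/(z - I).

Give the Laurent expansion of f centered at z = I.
(-6 + 5*I)/(z - I) + 5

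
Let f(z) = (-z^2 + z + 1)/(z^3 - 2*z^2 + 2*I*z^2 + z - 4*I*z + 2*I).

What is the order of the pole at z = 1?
2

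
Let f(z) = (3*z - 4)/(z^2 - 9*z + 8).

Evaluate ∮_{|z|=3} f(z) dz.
By the residue theorem, ∮_C f(z) dz = 2πi · (sum of the residues of f at the poles inside |z| = 3).

The denominator factors as (z - 1)*(z - 8), so the singularities of f are simple poles at z = 1, z = 8.
  |1|² = 1 < 9 = 3², so this pole is inside the contour.
  |8|² = 64 > 9 = 3², so this pole is outside the contour.

With P(z) = 3*z - 4 and Q(z) = z^2 - 9*z + 8, each pole is simple, so Res(f, z₀) = P(z₀)/Q'(z₀) with Q'(z) = 2*z - 9.
  Res(f, 1) = P(1)/Q'(1) = (-1)/(-7) = 1/7

∮_C f(z) dz = 2πi · (1/7) = 2*I*pi/7

Final answer: 2*I*pi/7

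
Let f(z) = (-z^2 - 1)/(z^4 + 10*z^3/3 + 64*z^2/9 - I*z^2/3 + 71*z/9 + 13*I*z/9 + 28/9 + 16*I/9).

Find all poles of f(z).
The singularities of f are the zeros of the denominator. Factoring,
  z^4 + 10*z^3/3 + 64*z^2/9 - I*z^2/3 + 71*z/9 + 13*I*z/9 + 28/9 + 16*I/9 = (z + 2/3 - 2*I)*(z + 2/3 + I)*(z + 1)*(z + 1 + I)
so the candidates are z = -2/3 + 2*I, z = -2/3 - I, z = -1, z = -1 - I.

Check the numerator P(z) = -z^2 - 1 at each one:
  P(-2/3 + 2*I) = 23/9 + 8*I/3 ≠ 0, so z = -2/3 + 2*I is a (simple) pole.
  P(-2/3 - I) = -4/9 - 4*I/3 ≠ 0, so z = -2/3 - I is a (simple) pole.
  P(-1) = -2 ≠ 0, so z = -1 is a (simple) pole.
  P(-1 - I) = -1 - 2*I ≠ 0, so z = -1 - I is a (simple) pole.

Poles of f: {-1 - I, -1, -2/3 - I, -2/3 + 2*I}

Final answer: {-1 - I, -1, -2/3 - I, -2/3 + 2*I}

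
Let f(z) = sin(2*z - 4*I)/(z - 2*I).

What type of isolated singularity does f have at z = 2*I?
Let u = z - 2*I. The argument of sin is 2*z - 4*I = 2u, so
  f = sin(2u)/u = ((2u) - (2u)^3/6 + ...)/u = 2 - (4/3)*u^2 + ...
The Laurent expansion about u = 0 has no negative powers; equivalently lim_{z→2*I} f(z) = 2 exists and is finite.
So the singularity is removable.

Final answer: removable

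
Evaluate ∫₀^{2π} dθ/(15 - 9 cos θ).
Call the integral J. The integrand is 2π-periodic and we integrate over a full period, so shifting θ does not change the value (θ → θ + π flips the sign of the trig term). Hence
  J = ∫₀^{2π} dθ/(15 + 9 cos θ).
Put z = e^{iθ}: then cos θ = (z + 1/z)/2, dθ = dz/(iz), and z runs once counterclockwise around |z| = 1:
  J = ∮_{|z|=1} 1/(15 + 9*(z + 1/z)/2) · dz/(iz) = (2/i) ∮_{|z|=1} dz/(9*z^2 + 30*z + 9).
The roots of 9*z^2 + 30*z + 9 are z = (-15 ± sqrt(15^2 - 9^2))/9, with sqrt(144) = 12; their product is 1, so only z₊ = -1/3 lies inside the unit circle (z₋ = -3 lies outside).
z₊ is a simple zero of q(z) = 9*z^2 + 30*z + 9, so Res(1/q, z₊) = 1/q'(z₊) with q'(z) = 18*z + 30; and q'(z₊) = 9*(z₊ - z₋) = 24.
Therefore J = (2/i) · 2πi · 1/(24) = 2*pi/(12) = pi/6

Final answer: pi/6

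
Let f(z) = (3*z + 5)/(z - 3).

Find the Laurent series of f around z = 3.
14/(z - 3) + 3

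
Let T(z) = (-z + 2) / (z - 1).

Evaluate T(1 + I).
-1 - I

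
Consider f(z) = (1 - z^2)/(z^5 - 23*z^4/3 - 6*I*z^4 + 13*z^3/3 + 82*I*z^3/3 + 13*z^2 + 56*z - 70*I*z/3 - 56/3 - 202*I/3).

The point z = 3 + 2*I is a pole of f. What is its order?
Factor the denominator:
  z^5 - 23*z^4/3 - 6*I*z^4 + 13*z^3/3 + 82*I*z^3/3 + 13*z^2 + 56*z - 70*I*z/3 - 56/3 - 202*I/3 = (z - 3 - 2*I)^3*(z + 1 + I)*(z + 1/3 - I)

The numerator P(z) = 1 - z^2 has P(3 + 2*I) = -4 - 12*I ≠ 0, so no factor of (z - 3 - 2*I) cancels.
Near z = 3 + 2*I we can therefore write f(z) = g(z)/(z - 3 - 2*I)^3 with g analytic at 3 + 2*I and g(3 + 2*I) ≠ 0 (g is the numerator divided by the remaining denominator factors).

Hence z = 3 + 2*I is a pole of order 3.

Final answer: 3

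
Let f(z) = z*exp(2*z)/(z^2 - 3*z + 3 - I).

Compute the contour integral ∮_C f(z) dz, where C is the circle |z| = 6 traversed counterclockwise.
pi*(-6/5 + 2*I/5)*exp(2 - 2*I) + pi*(6/5 + 8*I/5)*exp(4 + 2*I)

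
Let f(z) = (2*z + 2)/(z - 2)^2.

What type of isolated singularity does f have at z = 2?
Write f(z) = g(z)/(z - 2)^2 with g(z) = 2*z + 2.
g is entire and g(2) = 6 ≠ 0, so no factor of (z - 2) cancels: the Laurent expansion of f about z = 2 starts at the power -2, i.e. lim_{z→z₀} (z - z₀)^2 f(z) = 6 is finite and nonzero.
So z = 2 is a pole of order 2.

Final answer: pole of order 2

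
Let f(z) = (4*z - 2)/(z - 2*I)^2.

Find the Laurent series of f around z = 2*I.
Put w = z - (2*I), i.e. z = w + 2*I. The denominator is w^2, so it suffices to rewrite the numerator in powers of w.

P(z) = 4*z - 2
P(w + 2*I) = -2 + 8*I + 4*w

Dividing each term by w^2:
  f = (-2 + 8*I)/w^2 + 4/w

Substituting back w = z - 2*I:
  f(z) = (-2 + 8*I)/(z - 2*I)^2 + 4/(z - 2*I)

The series is finite because the numerator is a polynomial; the negative powers form the principal part, and the coefficient of 1/(z - 2*I) gives Res(f, 2*I) = 4.

Final answer: (-2 + 8*I)/(z - 2*I)^2 + 4/(z - 2*I)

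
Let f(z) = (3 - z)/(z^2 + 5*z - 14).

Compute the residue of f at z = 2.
1/9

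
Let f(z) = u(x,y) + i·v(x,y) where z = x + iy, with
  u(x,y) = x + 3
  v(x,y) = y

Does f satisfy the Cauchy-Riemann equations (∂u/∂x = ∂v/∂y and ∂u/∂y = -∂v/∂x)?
∂u/∂x = 1
∂v/∂y = 1
∂u/∂y = 0
∂v/∂x = 0
∂u/∂x = ∂v/∂y and ∂u/∂y = -∂v/∂x hold identically; f is analytic.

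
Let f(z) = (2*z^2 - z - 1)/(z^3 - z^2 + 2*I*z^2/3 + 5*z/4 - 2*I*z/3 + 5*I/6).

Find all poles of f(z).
The singularities of f are the zeros of the denominator. Factoring,
  z^3 - z^2 + 2*I*z^2/3 + 5*z/4 - 2*I*z/3 + 5*I/6 = (z + 2*I/3)*(z - 1/2 + I)*(z - 1/2 - I)
so the candidates are z = -2*I/3, z = 1/2 - I, z = 1/2 + I.

Check the numerator P(z) = 2*z^2 - z - 1 at each one:
  P(-2*I/3) = -17/9 + 2*I/3 ≠ 0, so z = -2*I/3 is a (simple) pole.
  P(1/2 - I) = -3 - I ≠ 0, so z = 1/2 - I is a (simple) pole.
  P(1/2 + I) = -3 + I ≠ 0, so z = 1/2 + I is a (simple) pole.

Poles of f: {-2*I/3, 1/2 - I, 1/2 + I}

Final answer: {-2*I/3, 1/2 - I, 1/2 + I}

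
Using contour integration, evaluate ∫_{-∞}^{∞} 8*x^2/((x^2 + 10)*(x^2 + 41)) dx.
Let f(z) = 8*z^2/((z^2 + 10)*(z^2 + 41)). The denominator has no real zeros and deg Q - deg P = 2 ≥ 2, so the integral of f over the upper semicircle |z| = R tends to 0 as R → ∞. Closing the contour in the upper half-plane,
  ∫_{-∞}^{∞} f(x) dx = 2πi · Σ Res(f, z_k)  over the poles with Im z_k > 0.

Zeros of the denominator: z^2 + 10 = 0 gives z = ±sqrt(10)*I; z^2 + 41 = 0 gives z = ±sqrt(41)*I.
Upper half-plane: z = sqrt(10)*I, z = sqrt(41)*I (simple).

Each pole is a simple zero of Q(z) = z^4 + 51*z^2 + 410, so Res(f, z₀) = P(z₀)/Q'(z₀) with P(z) = 8*z^2, Q'(z) = 4*z^3 + 102*z:
  Res(f, sqrt(10)*I) = (-80)/(62*sqrt(10)*I) = 4*sqrt(10)*I/31
  Res(f, sqrt(41)*I) = (-328)/(-62*sqrt(41)*I) = -4*sqrt(41)*I/31

Sum of residues: 4*I*(-sqrt(41) + sqrt(10))/31
∫_{-∞}^{∞} f(x) dx = 2πi · (4*I*(-sqrt(41) + sqrt(10))/31) = 8*pi*(-sqrt(10) + sqrt(41))/31

Final answer: 8*pi*(-sqrt(10) + sqrt(41))/31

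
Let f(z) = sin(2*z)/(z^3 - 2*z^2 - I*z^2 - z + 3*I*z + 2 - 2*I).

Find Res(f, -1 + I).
(-1/10 - I/10)*sin(2 - 2*I)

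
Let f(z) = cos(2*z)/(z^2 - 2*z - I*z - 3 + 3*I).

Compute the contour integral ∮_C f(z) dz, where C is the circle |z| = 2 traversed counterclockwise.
pi*(2/17 - 8*I/17)*cos(2 - 2*I)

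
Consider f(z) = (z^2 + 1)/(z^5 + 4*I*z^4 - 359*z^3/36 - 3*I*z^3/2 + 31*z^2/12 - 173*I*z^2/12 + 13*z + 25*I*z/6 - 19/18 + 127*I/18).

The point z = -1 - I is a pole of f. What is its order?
Factor the denominator:
  z^5 + 4*I*z^4 - 359*z^3/36 - 3*I*z^3/2 + 31*z^2/12 - 173*I*z^2/12 + 13*z + 25*I*z/6 - 19/18 + 127*I/18 = (z + 1 + I)^3*(z - 3/2 + I/3)*(z - 3/2 + 2*I/3)

The numerator P(z) = z^2 + 1 has P(-1 - I) = 1 + 2*I ≠ 0, so no factor of (z + 1 + I) cancels.
Near z = -1 - I we can therefore write f(z) = g(z)/(z + 1 + I)^3 with g analytic at -1 - I and g(-1 - I) ≠ 0 (g is the numerator divided by the remaining denominator factors).

Hence z = -1 - I is a pole of order 3.

Final answer: 3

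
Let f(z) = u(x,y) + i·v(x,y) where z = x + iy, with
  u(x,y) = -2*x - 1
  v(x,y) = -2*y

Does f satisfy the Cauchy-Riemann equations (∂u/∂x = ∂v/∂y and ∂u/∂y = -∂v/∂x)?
∂u/∂x = -2
∂v/∂y = -2
∂u/∂y = 0
∂v/∂x = 0
∂u/∂x = ∂v/∂y and ∂u/∂y = -∂v/∂x hold identically; f is analytic.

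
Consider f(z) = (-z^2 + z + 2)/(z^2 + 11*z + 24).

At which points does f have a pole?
The singularities of f are the zeros of the denominator. Factoring,
  z^2 + 11*z + 24 = (z + 3)*(z + 8)
so the candidates are z = -3, z = -8.

Check the numerator P(z) = -z^2 + z + 2 at each one:
  P(-3) = -10 ≠ 0, so z = -3 is a (simple) pole.
  P(-8) = -70 ≠ 0, so z = -8 is a (simple) pole.

Poles of f: {-8, -3}

Final answer: {-8, -3}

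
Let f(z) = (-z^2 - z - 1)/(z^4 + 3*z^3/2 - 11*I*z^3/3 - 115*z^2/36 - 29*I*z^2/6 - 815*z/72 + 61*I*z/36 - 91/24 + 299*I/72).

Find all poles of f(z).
The singularities of f are the zeros of the denominator. Factoring,
  z^4 + 3*z^3/2 - 11*I*z^3/3 - 115*z^2/36 - 29*I*z^2/6 - 815*z/72 + 61*I*z/36 - 91/24 + 299*I/72 = (z + 3/2 + 2*I/3)*(z + 1 - 3*I)*(z - 3/2 - I)*(z + 1/2 - I/3)
so the candidates are z = -3/2 - 2*I/3, z = -1 + 3*I, z = 3/2 + I, z = -1/2 + I/3.

Check the numerator P(z) = -z^2 - z - 1 at each one:
  P(-3/2 - 2*I/3) = -47/36 - 4*I/3 ≠ 0, so z = -3/2 - 2*I/3 is a (simple) pole.
  P(-1 + 3*I) = 8 + 3*I ≠ 0, so z = -1 + 3*I is a (simple) pole.
  P(3/2 + I) = -15/4 - 4*I ≠ 0, so z = 3/2 + I is a (simple) pole.
  P(-1/2 + I/3) = -23/36 ≠ 0, so z = -1/2 + I/3 is a (simple) pole.

Poles of f: {-3/2 - 2*I/3, -1 + 3*I, -1/2 + I/3, 3/2 + I}

Final answer: {-3/2 - 2*I/3, -1 + 3*I, -1/2 + I/3, 3/2 + I}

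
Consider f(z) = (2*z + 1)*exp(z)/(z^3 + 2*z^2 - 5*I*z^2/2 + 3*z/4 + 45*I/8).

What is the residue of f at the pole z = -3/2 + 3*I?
(-16/111 - 52*I/111)*exp(-3/2 + 3*I)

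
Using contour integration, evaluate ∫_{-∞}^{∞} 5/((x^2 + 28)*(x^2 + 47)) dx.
Let f(z) = 5/((z^2 + 28)*(z^2 + 47)). The denominator has no real zeros and deg Q - deg P = 4 ≥ 2, so the integral of f over the upper semicircle |z| = R tends to 0 as R → ∞. Closing the contour in the upper half-plane,
  ∫_{-∞}^{∞} f(x) dx = 2πi · Σ Res(f, z_k)  over the poles with Im z_k > 0.

Zeros of the denominator: z^2 + 28 = 0 gives z = ±2*sqrt(7)*I; z^2 + 47 = 0 gives z = ±sqrt(47)*I.
Upper half-plane: z = sqrt(47)*I, z = 2*sqrt(7)*I (simple).

Each pole is a simple zero of Q(z) = z^4 + 75*z^2 + 1316, so Res(f, z₀) = P(z₀)/Q'(z₀) with P(z) = 5, Q'(z) = 4*z^3 + 150*z:
  Res(f, sqrt(47)*I) = (5)/(-38*sqrt(47)*I) = 5*sqrt(47)*I/1786
  Res(f, 2*sqrt(7)*I) = (5)/(76*sqrt(7)*I) = -5*sqrt(7)*I/532

Sum of residues: 5*I*(-47*sqrt(7) + 14*sqrt(47))/25004
∫_{-∞}^{∞} f(x) dx = 2πi · (5*I*(-47*sqrt(7) + 14*sqrt(47))/25004) = 5*pi*(-14*sqrt(47) + 47*sqrt(7))/12502

Final answer: 5*pi*(-14*sqrt(47) + 47*sqrt(7))/12502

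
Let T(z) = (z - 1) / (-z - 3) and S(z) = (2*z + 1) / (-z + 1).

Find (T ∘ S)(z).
3*z/(z - 4)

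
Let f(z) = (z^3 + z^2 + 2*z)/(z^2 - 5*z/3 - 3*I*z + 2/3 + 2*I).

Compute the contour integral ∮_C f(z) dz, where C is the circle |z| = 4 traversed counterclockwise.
pi*(-22 - 58*I/9)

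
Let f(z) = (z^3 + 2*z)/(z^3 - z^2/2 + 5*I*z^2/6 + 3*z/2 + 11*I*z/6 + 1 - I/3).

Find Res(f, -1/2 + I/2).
-9/10 + 3*I/10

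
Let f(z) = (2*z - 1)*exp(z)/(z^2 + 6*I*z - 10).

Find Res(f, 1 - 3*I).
(1/2 - 3*I)*exp(1 - 3*I)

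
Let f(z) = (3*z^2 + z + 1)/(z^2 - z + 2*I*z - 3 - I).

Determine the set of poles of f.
The singularities of f are the zeros of the denominator. Factoring,
  z^2 - z + 2*I*z - 3 - I = (z + 1 + I)*(z - 2 + I)
so the candidates are z = -1 - I, z = 2 - I.

Check the numerator P(z) = 3*z^2 + z + 1 at each one:
  P(-1 - I) = 5*I ≠ 0, so z = -1 - I is a (simple) pole.
  P(2 - I) = 12 - 13*I ≠ 0, so z = 2 - I is a (simple) pole.

Poles of f: {-1 - I, 2 - I}

Final answer: {-1 - I, 2 - I}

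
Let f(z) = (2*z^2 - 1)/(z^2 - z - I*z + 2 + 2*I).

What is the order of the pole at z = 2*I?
1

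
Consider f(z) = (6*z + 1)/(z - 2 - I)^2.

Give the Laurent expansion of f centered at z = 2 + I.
Put w = z - (2 + I), i.e. z = w + 2 + I. The denominator is w^2, so it suffices to rewrite the numerator in powers of w.

P(z) = 6*z + 1
P(w + 2 + I) = 13 + 6*I + 6*w

Dividing each term by w^2:
  f = (13 + 6*I)/w^2 + 6/w

Substituting back w = z - 2 - I:
  f(z) = (13 + 6*I)/(z - 2 - I)^2 + 6/(z - 2 - I)

The series is finite because the numerator is a polynomial; the negative powers form the principal part, and the coefficient of 1/(z - 2 - I) gives Res(f, 2 + I) = 6.

Final answer: (13 + 6*I)/(z - 2 - I)^2 + 6/(z - 2 - I)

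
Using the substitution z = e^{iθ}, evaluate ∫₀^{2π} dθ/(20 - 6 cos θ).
Call the integral J. The integrand is 2π-periodic and we integrate over a full period, so shifting θ does not change the value (θ → θ + π flips the sign of the trig term). Hence
  J = ∫₀^{2π} dθ/(20 + 6 cos θ).
Put z = e^{iθ}: then cos θ = (z + 1/z)/2, dθ = dz/(iz), and z runs once counterclockwise around |z| = 1:
  J = ∮_{|z|=1} 1/(20 + 6*(z + 1/z)/2) · dz/(iz) = (2/i) ∮_{|z|=1} dz/(6*z^2 + 40*z + 6).
The roots of 6*z^2 + 40*z + 6 are z = (-20 ± sqrt(20^2 - 6^2))/6, with sqrt(364) = 2*sqrt(91); their product is 1, so only z₊ = -10/3 + sqrt(91)/3 lies inside the unit circle (z₋ = -10/3 - sqrt(91)/3 lies outside).
z₊ is a simple zero of q(z) = 6*z^2 + 40*z + 6, so Res(1/q, z₊) = 1/q'(z₊) with q'(z) = 12*z + 40; and q'(z₊) = 6*(z₊ - z₋) = 4*sqrt(91).
Therefore J = (2/i) · 2πi · 1/(4*sqrt(91)) = 2*pi/(2*sqrt(91)) = sqrt(91)*pi/91

Final answer: sqrt(91)*pi/91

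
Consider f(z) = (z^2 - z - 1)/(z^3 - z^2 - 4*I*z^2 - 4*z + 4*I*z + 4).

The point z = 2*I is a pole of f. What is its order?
Factor the denominator:
  z^3 - z^2 - 4*I*z^2 - 4*z + 4*I*z + 4 = (z - 2*I)^2*(z - 1)

The numerator P(z) = z^2 - z - 1 has P(2*I) = -5 - 2*I ≠ 0, so no factor of (z - 2*I) cancels.
Near z = 2*I we can therefore write f(z) = g(z)/(z - 2*I)^2 with g analytic at 2*I and g(2*I) ≠ 0 (g is the numerator divided by the remaining denominator factors).

Hence z = 2*I is a pole of order 2.

Final answer: 2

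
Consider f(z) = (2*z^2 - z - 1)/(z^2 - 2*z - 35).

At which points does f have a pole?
The singularities of f are the zeros of the denominator. Factoring,
  z^2 - 2*z - 35 = (z - 7)*(z + 5)
so the candidates are z = 7, z = -5.

Check the numerator P(z) = 2*z^2 - z - 1 at each one:
  P(7) = 90 ≠ 0, so z = 7 is a (simple) pole.
  P(-5) = 54 ≠ 0, so z = -5 is a (simple) pole.

Poles of f: {-5, 7}

Final answer: {-5, 7}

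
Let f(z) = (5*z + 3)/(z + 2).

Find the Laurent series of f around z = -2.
Put w = z - (-2), i.e. z = w - 2. The denominator is w, so it suffices to rewrite the numerator in powers of w.

P(z) = 5*z + 3
P(w - 2) = -7 + 5*w

Dividing each term by w:
  f = -7/w + 5

Substituting back w = z + 2:
  f(z) = -7/(z + 2) + 5

The series is finite because the numerator is a polynomial; the negative powers form the principal part, and the coefficient of 1/(z + 2) gives Res(f, -2) = -7.

Final answer: -7/(z + 2) + 5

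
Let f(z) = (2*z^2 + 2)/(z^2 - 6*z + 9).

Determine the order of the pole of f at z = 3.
Factor the denominator:
  z^2 - 6*z + 9 = (z - 3)^2

The numerator P(z) = 2*z^2 + 2 has P(3) = 20 ≠ 0, so no factor of (z - 3) cancels.
Near z = 3 we can therefore write f(z) = g(z)/(z - 3)^2 with g analytic at 3 and g(3) ≠ 0 (g is just the numerator).

Hence z = 3 is a pole of order 2.

Final answer: 2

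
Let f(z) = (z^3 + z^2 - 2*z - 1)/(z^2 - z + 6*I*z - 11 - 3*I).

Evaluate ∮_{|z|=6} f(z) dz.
By the residue theorem, ∮_C f(z) dz = 2πi · (sum of the residues of f at the poles inside |z| = 6).

The denominator factors as (z + 1 + 3*I)*(z - 2 + 3*I), so the singularities of f are simple poles at z = -1 - 3*I, z = 2 - 3*I.
  |-1 - 3*I|² = 10 < 36 = 6², so this pole is inside the contour.
  |2 - 3*I|² = 13 < 36 = 6², so this pole is inside the contour.

With P(z) = z^3 + z^2 - 2*z - 1 and Q(z) = z^2 - z + 6*I*z - 11 - 3*I, each pole is simple, so Res(f, z₀) = P(z₀)/Q'(z₀) with Q'(z) = 2*z - 1 + 6*I.
  Res(f, -1 - 3*I) = P(-1 - 3*I)/Q'(-1 - 3*I) = (19 + 30*I)/(-3) = -19/3 - 10*I
  Res(f, 2 - 3*I) = P(2 - 3*I)/Q'(2 - 3*I) = (-56 - 15*I)/(3) = -56/3 - 5*I

Sum of residues inside C: -25 - 15*I
∮_C f(z) dz = 2πi · (-25 - 15*I) = pi*(30 - 50*I)

Final answer: pi*(30 - 50*I)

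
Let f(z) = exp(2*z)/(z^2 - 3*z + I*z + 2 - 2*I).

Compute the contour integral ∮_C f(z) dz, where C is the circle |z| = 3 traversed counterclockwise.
pi*(-1 - I)*exp(2 - 2*I) + pi*(1 + I)*exp(4)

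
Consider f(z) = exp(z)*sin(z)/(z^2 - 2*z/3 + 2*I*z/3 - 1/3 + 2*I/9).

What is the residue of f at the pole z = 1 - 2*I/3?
Write f(z) = P(z)/Q(z) with P(z) = exp(z)*sin(z) and Q(z) = z^2 - 2*z/3 + 2*I*z/3 - 1/3 + 2*I/9.
The denominator factors as Q(z) = (z + 1/3)*(z - 1 + 2*I/3), so z = 1 - 2*I/3 is a simple zero of Q and P is analytic there; z = 1 - 2*I/3 is therefore a simple pole and
  Res(f, z₀) = P(z₀)/Q'(z₀).

Q'(z) = 2*z - 2/3 + 2*I/3, so Q'(1 - 2*I/3) = 4/3 - 2*I/3.
P(1 - 2*I/3) = exp(1 - 2*I/3)*sin(1 - 2*I/3).

Res(f, 1 - 2*I/3) = (exp(1 - 2*I/3)*sin(1 - 2*I/3))/(4/3 - 2*I/3) = (3/5 + 3*I/10)*exp(1 - 2*I/3)*sin(1 - 2*I/3)

Final answer: (3/5 + 3*I/10)*exp(1 - 2*I/3)*sin(1 - 2*I/3)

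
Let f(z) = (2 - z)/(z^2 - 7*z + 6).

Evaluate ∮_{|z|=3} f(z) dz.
By the residue theorem, ∮_C f(z) dz = 2πi · (sum of the residues of f at the poles inside |z| = 3).

The denominator factors as (z - 1)*(z - 6), so the singularities of f are simple poles at z = 1, z = 6.
  |1|² = 1 < 9 = 3², so this pole is inside the contour.
  |6|² = 36 > 9 = 3², so this pole is outside the contour.

With P(z) = 2 - z and Q(z) = z^2 - 7*z + 6, each pole is simple, so Res(f, z₀) = P(z₀)/Q'(z₀) with Q'(z) = 2*z - 7.
  Res(f, 1) = P(1)/Q'(1) = (1)/(-5) = -1/5

∮_C f(z) dz = 2πi · (-1/5) = -2*I*pi/5

Final answer: -2*I*pi/5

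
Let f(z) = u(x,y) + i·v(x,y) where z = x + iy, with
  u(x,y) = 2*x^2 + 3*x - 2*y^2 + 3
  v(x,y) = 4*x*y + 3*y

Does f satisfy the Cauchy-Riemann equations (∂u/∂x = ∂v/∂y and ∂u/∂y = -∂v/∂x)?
∂u/∂x = 4*x + 3
∂v/∂y = 4*x + 3
∂u/∂y = -4*y
∂v/∂x = 4*y
∂u/∂x = ∂v/∂y and ∂u/∂y = -∂v/∂x hold identically; f is analytic.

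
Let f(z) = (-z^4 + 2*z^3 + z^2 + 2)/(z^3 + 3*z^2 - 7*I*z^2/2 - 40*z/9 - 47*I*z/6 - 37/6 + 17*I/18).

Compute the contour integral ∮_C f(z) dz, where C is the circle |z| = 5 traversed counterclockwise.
By the residue theorem, ∮_C f(z) dz = 2πi · (sum of the residues of f at the poles inside |z| = 5).

The denominator factors as (z + 2/3 - I)*(z + 3 - I)*(z - 2/3 - 3*I/2), so the singularities of f are simple poles at z = -2/3 + I, z = -3 + I, z = 2/3 + 3*I/2.
  |-2/3 + I|² = 13/9 < 25 = 5², so this pole is inside the contour.
  |-3 + I|² = 10 < 25 = 5², so this pole is inside the contour.
  |2/3 + 3*I/2|² = 97/36 < 25 = 5², so this pole is inside the contour.

With P(z) = -z^4 + 2*z^3 + z^2 + 2 and Q(z) = z^3 + 3*z^2 - 7*I*z^2/2 - 40*z/9 - 47*I*z/6 - 37/6 + 17*I/18, each pole is simple, so Res(f, z₀) = P(z₀)/Q'(z₀) with Q'(z) = 3*z^2 + 6*z - 7*I*z - 40/9 - 47*I/6.
  Res(f, -2/3 + I) = P(-2/3 + I)/Q'(-2/3 + I) = (512/81 - 58*I/27)/(-28/9 - 7*I/6) = -7148/4599 + 1952*I/1533
  Res(f, -3 + I) = P(-3 + I)/Q'(-3 + I) = (-54 + 142*I)/(77/9 + 7*I/6) = -13716/3451 + 59148*I/3451
  Res(f, 2/3 + 3*I/2) = P(2/3 + 3*I/2)/Q'(2/3 + 3*I/2) = (-9685/1296 + 233*I/36)/(167/36 + 5*I/2) = -862475/1295604 + 126247*I/71978

Sum of residues inside C: -223/36 + 121*I/6
∮_C f(z) dz = 2πi · (-223/36 + 121*I/6) = pi*(-121/3 - 223*I/18)

Final answer: pi*(-121/3 - 223*I/18)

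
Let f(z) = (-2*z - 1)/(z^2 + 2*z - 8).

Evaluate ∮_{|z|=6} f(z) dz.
By the residue theorem, ∮_C f(z) dz = 2πi · (sum of the residues of f at the poles inside |z| = 6).

The denominator factors as (z + 4)*(z - 2), so the singularities of f are simple poles at z = -4, z = 2.
  |-4|² = 16 < 36 = 6², so this pole is inside the contour.
  |2|² = 4 < 36 = 6², so this pole is inside the contour.

With P(z) = -2*z - 1 and Q(z) = z^2 + 2*z - 8, each pole is simple, so Res(f, z₀) = P(z₀)/Q'(z₀) with Q'(z) = 2*z + 2.
  Res(f, -4) = P(-4)/Q'(-4) = (7)/(-6) = -7/6
  Res(f, 2) = P(2)/Q'(2) = (-5)/(6) = -5/6

Sum of residues inside C: -2
∮_C f(z) dz = 2πi · (-2) = -4*I*pi

Final answer: -4*I*pi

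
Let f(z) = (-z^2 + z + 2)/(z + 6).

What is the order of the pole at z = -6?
Factor the denominator:
  z + 6 = (z + 6)

The numerator P(z) = -z^2 + z + 2 has P(-6) = -40 ≠ 0, so no factor of (z + 6) cancels.
Near z = -6 we can therefore write f(z) = g(z)/(z + 6) with g analytic at -6 and g(-6) ≠ 0 (g is just the numerator).

Hence z = -6 is a pole of order 1.

Final answer: 1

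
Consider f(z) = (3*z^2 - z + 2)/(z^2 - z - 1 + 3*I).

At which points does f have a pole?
{-1 + I, 2 - I}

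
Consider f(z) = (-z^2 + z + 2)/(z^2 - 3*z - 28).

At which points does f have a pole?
The singularities of f are the zeros of the denominator. Factoring,
  z^2 - 3*z - 28 = (z - 7)*(z + 4)
so the candidates are z = 7, z = -4.

Check the numerator P(z) = -z^2 + z + 2 at each one:
  P(7) = -40 ≠ 0, so z = 7 is a (simple) pole.
  P(-4) = -18 ≠ 0, so z = -4 is a (simple) pole.

Poles of f: {-4, 7}

Final answer: {-4, 7}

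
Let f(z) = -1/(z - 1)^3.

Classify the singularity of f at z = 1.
Write f(z) = g(z)/(z - 1)^3 with g(z) = -1.
g is entire and g(1) = -1 ≠ 0, so no factor of (z - 1) cancels: the Laurent expansion of f about z = 1 starts at the power -3, i.e. lim_{z→z₀} (z - z₀)^3 f(z) = -1 is finite and nonzero.
So z = 1 is a pole of order 3.

Final answer: pole of order 3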